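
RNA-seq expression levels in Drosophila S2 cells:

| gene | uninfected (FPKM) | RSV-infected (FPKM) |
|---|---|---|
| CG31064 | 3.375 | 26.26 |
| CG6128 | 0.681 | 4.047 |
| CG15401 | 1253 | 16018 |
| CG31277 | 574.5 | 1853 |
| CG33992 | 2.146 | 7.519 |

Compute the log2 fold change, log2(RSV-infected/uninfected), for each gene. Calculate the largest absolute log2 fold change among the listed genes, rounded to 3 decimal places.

3.676

log2(26.26/3.375) = 2.960  (CG31064)
log2(4.047/0.681) = 2.571  (CG6128)
log2(16018/1253) = 3.676  (CG15401)
log2(1853/574.5) = 1.689  (CG31277)
log2(7.519/2.146) = 1.809  (CG33992)
The largest magnitude belongs to CG15401.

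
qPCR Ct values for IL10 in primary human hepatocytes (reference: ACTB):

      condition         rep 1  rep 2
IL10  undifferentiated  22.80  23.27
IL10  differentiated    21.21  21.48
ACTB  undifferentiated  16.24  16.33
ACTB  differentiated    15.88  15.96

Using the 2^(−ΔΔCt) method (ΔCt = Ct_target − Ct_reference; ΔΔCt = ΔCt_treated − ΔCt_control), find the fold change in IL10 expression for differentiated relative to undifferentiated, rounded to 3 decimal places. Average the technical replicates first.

2.505

Mean Ct: IL10 undifferentiated 23.035; IL10 differentiated 21.345; ACTB undifferentiated 16.285; ACTB differentiated 15.920
ΔCt(undifferentiated) = 23.035 − 16.285 = 6.750
ΔCt(differentiated) = 21.345 − 15.920 = 5.425
ΔΔCt = 5.425 − 6.750 = -1.325
Fold change = 2^(−(-1.325)) = 2^1.325 = 2.5053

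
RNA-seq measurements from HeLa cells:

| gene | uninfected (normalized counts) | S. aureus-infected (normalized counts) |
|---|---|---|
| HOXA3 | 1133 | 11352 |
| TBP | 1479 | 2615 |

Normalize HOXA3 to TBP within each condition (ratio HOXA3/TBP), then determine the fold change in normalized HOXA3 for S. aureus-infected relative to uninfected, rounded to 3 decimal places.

HOXA3/TBP (uninfected) = 1133 / 1479 = 0.76606
HOXA3/TBP (S. aureus-infected) = 11352 / 2615 = 4.3411
Fold change = 4.3411 / 0.76606 = 5.6668

5.667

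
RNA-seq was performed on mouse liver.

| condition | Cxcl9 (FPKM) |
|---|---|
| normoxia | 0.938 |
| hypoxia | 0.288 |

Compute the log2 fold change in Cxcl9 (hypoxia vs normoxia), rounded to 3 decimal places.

-1.704

Fold change = 0.288 / 0.938 = 0.3070
log2(0.3070) = -1.7035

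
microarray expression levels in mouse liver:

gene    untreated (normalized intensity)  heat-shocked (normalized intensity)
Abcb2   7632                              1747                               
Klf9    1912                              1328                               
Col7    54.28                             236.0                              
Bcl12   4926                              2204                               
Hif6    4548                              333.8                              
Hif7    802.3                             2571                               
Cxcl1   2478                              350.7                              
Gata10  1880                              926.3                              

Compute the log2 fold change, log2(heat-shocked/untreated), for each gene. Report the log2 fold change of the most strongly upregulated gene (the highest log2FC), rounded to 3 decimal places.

log2(1747/7632) = -2.127  (Abcb2)
log2(1328/1912) = -0.526  (Klf9)
log2(236.0/54.28) = 2.120  (Col7)
log2(2204/4926) = -1.160  (Bcl12)
log2(333.8/4548) = -3.768  (Hif6)
log2(2571/802.3) = 1.680  (Hif7)
log2(350.7/2478) = -2.821  (Cxcl1)
log2(926.3/1880) = -1.021  (Gata10)
Col7 is most strongly upregulated.

2.120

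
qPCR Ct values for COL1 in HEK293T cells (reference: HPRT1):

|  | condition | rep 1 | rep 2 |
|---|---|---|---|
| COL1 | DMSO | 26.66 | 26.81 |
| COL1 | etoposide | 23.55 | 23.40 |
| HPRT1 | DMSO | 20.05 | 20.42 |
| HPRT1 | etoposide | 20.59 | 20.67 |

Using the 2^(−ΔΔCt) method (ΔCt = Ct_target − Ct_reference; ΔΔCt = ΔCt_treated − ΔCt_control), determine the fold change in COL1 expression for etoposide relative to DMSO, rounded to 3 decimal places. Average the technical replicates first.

Mean Ct: COL1 DMSO 26.735; COL1 etoposide 23.475; HPRT1 DMSO 20.235; HPRT1 etoposide 20.630
ΔCt(DMSO) = 26.735 − 20.235 = 6.500
ΔCt(etoposide) = 23.475 − 20.630 = 2.845
ΔΔCt = 2.845 − 6.500 = -3.655
Fold change = 2^(−(-3.655)) = 2^3.655 = 12.5969

12.597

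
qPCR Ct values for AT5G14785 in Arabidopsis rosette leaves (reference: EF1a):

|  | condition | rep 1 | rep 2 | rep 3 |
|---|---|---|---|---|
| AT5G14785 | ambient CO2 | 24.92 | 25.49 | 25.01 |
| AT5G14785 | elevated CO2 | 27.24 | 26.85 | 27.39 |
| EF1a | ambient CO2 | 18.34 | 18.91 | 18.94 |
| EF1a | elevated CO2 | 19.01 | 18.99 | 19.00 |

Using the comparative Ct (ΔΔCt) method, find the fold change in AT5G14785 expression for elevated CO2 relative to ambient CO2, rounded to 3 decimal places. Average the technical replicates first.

0.297

Mean Ct: AT5G14785 ambient CO2 25.140; AT5G14785 elevated CO2 27.160; EF1a ambient CO2 18.730; EF1a elevated CO2 19.000
ΔCt(ambient CO2) = 25.140 − 18.730 = 6.410
ΔCt(elevated CO2) = 27.160 − 19.000 = 8.160
ΔΔCt = 8.160 − 6.410 = 1.750
Fold change = 2^(−1.750) = 0.2973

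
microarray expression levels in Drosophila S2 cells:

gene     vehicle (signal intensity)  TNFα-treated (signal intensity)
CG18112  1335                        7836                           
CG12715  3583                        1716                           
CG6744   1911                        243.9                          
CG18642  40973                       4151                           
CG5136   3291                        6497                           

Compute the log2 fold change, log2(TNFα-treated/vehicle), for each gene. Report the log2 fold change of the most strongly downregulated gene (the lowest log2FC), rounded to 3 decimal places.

-3.303

log2(7836/1335) = 2.553  (CG18112)
log2(1716/3583) = -1.062  (CG12715)
log2(243.9/1911) = -2.970  (CG6744)
log2(4151/40973) = -3.303  (CG18642)
log2(6497/3291) = 0.981  (CG5136)
CG18642 is most strongly downregulated.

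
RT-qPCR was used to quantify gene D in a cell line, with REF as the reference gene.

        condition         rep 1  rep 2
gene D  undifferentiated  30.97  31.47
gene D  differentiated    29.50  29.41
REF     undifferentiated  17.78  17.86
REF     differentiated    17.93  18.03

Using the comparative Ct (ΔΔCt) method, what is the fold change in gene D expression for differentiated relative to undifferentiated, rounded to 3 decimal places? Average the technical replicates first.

Mean Ct: gene D undifferentiated 31.220; gene D differentiated 29.455; REF undifferentiated 17.820; REF differentiated 17.980
ΔCt(undifferentiated) = 31.220 − 17.820 = 13.400
ΔCt(differentiated) = 29.455 − 17.980 = 11.475
ΔΔCt = 11.475 − 13.400 = -1.925
Fold change = 2^(−(-1.925)) = 2^1.925 = 3.7974

3.797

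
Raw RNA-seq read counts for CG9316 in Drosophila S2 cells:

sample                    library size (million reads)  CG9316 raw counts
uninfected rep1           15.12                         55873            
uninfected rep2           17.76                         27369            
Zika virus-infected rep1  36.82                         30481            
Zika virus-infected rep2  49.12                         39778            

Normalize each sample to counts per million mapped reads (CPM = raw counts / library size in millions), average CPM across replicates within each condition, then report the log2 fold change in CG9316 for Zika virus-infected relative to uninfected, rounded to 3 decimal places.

CPM(uninfected rep1) = 55873 / 15.12 = 3695.3042
CPM(uninfected rep2) = 27369 / 17.76 = 1541.0473
CPM(Zika virus-infected rep1) = 30481 / 36.82 = 827.8381
CPM(Zika virus-infected rep2) = 39778 / 49.12 = 809.8127
mean CPM(uninfected) = 2618.1758; mean CPM(Zika virus-infected) = 818.8254
Fold change = 818.8254 / 2618.1758 = 0.31275
log2(0.31275) = -1.6769

-1.677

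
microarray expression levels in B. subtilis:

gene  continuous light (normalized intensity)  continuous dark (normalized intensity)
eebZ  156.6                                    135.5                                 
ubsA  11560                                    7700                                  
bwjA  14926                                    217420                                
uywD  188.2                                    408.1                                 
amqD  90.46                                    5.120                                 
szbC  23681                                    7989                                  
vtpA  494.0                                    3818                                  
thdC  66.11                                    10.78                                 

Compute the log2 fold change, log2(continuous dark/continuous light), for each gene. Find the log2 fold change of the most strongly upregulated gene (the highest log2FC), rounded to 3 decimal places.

log2(135.5/156.6) = -0.209  (eebZ)
log2(7700/11560) = -0.586  (ubsA)
log2(217420/14926) = 3.865  (bwjA)
log2(408.1/188.2) = 1.117  (uywD)
log2(5.120/90.46) = -4.143  (amqD)
log2(7989/23681) = -1.568  (szbC)
log2(3818/494.0) = 2.950  (vtpA)
log2(10.78/66.11) = -2.617  (thdC)
bwjA is most strongly upregulated.

3.865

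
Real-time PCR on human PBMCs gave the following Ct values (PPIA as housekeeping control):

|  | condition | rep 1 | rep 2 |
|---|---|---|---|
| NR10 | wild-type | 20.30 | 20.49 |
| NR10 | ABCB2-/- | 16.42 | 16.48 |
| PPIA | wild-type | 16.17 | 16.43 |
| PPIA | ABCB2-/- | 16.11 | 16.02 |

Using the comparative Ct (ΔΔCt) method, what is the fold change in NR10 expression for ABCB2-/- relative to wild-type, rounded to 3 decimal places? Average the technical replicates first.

13.086

Mean Ct: NR10 wild-type 20.395; NR10 ABCB2-/- 16.450; PPIA wild-type 16.300; PPIA ABCB2-/- 16.065
ΔCt(wild-type) = 20.395 − 16.300 = 4.095
ΔCt(ABCB2-/-) = 16.450 − 16.065 = 0.385
ΔΔCt = 0.385 − 4.095 = -3.710
Fold change = 2^(−(-3.710)) = 2^3.710 = 13.0864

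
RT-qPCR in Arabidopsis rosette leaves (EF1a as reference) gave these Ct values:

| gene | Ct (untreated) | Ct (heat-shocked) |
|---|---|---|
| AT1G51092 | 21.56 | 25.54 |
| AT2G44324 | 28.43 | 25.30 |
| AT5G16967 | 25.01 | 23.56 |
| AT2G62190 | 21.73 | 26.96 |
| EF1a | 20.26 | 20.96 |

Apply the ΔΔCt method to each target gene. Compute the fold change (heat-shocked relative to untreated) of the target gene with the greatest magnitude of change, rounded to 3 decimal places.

AT1G51092: ΔΔCt = (25.54−20.96) − (21.56−20.26) = 4.58 − 1.30 = 3.28; fold change = 2^-3.28 = 0.103
AT2G44324: ΔΔCt = (25.30−20.96) − (28.43−20.26) = 4.34 − 8.17 = -3.83; fold change = 2^3.83 = 14.221
AT5G16967: ΔΔCt = (23.56−20.96) − (25.01−20.26) = 2.60 − 4.75 = -2.15; fold change = 2^2.15 = 4.438
AT2G62190: ΔΔCt = (26.96−20.96) − (21.73−20.26) = 6.00 − 1.47 = 4.53; fold change = 2^-4.53 = 0.043
AT2G62190 has the largest |ΔΔCt| = 4.53.

0.043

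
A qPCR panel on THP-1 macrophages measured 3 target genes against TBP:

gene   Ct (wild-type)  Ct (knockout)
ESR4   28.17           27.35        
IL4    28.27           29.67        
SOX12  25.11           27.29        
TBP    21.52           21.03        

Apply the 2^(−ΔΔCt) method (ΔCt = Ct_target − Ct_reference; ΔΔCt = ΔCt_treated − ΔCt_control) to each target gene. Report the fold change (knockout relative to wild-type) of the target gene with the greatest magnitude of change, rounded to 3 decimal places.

0.157

ESR4: ΔΔCt = (27.35−21.03) − (28.17−21.52) = 6.32 − 6.65 = -0.33; fold change = 2^0.33 = 1.257
IL4: ΔΔCt = (29.67−21.03) − (28.27−21.52) = 8.64 − 6.75 = 1.89; fold change = 2^-1.89 = 0.270
SOX12: ΔΔCt = (27.29−21.03) − (25.11−21.52) = 6.26 − 3.59 = 2.67; fold change = 2^-2.67 = 0.157
SOX12 has the largest |ΔΔCt| = 2.67.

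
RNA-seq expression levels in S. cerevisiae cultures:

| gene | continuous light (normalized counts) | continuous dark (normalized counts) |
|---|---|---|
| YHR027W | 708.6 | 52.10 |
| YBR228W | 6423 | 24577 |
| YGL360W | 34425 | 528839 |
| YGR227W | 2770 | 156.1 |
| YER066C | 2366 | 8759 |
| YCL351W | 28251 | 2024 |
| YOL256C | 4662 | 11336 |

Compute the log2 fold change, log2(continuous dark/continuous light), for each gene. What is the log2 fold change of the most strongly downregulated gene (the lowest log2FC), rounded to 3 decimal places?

-4.149

log2(52.10/708.6) = -3.766  (YHR027W)
log2(24577/6423) = 1.936  (YBR228W)
log2(528839/34425) = 3.941  (YGL360W)
log2(156.1/2770) = -4.149  (YGR227W)
log2(8759/2366) = 1.888  (YER066C)
log2(2024/28251) = -3.803  (YCL351W)
log2(11336/4662) = 1.282  (YOL256C)
YGR227W is most strongly downregulated.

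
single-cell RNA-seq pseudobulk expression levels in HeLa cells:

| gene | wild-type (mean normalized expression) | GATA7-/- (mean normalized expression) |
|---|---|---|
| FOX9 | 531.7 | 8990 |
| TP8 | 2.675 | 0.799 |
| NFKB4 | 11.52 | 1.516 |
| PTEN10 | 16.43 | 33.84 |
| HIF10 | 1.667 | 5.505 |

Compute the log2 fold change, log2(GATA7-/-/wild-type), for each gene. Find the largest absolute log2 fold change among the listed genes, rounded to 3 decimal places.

4.080

log2(8990/531.7) = 4.080  (FOX9)
log2(0.799/2.675) = -1.743  (TP8)
log2(1.516/11.52) = -2.926  (NFKB4)
log2(33.84/16.43) = 1.042  (PTEN10)
log2(5.505/1.667) = 1.723  (HIF10)
The largest magnitude belongs to FOX9.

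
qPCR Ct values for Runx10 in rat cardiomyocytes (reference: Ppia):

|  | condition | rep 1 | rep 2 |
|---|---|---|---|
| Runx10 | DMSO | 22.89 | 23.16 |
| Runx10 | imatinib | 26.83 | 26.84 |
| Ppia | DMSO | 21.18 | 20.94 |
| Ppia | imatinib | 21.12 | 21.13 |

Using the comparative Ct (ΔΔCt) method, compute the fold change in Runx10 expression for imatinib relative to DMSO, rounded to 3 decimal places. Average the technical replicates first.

0.075

Mean Ct: Runx10 DMSO 23.025; Runx10 imatinib 26.835; Ppia DMSO 21.060; Ppia imatinib 21.125
ΔCt(DMSO) = 23.025 − 21.060 = 1.965
ΔCt(imatinib) = 26.835 − 21.125 = 5.710
ΔΔCt = 5.710 − 1.965 = 3.745
Fold change = 2^(−3.745) = 0.0746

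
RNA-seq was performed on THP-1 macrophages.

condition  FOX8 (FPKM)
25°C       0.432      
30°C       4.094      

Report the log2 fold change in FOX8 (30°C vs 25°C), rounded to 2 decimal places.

3.24

Fold change = 4.094 / 0.432 = 9.4769
log2(9.4769) = 3.244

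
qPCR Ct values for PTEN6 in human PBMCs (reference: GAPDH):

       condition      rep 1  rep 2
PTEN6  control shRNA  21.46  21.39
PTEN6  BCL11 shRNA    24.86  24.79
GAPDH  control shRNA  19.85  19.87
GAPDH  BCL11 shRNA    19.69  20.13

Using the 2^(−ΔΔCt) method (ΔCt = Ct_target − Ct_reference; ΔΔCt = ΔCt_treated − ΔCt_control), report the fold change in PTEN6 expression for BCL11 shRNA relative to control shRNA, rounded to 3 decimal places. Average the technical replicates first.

Mean Ct: PTEN6 control shRNA 21.425; PTEN6 BCL11 shRNA 24.825; GAPDH control shRNA 19.860; GAPDH BCL11 shRNA 19.910
ΔCt(control shRNA) = 21.425 − 19.860 = 1.565
ΔCt(BCL11 shRNA) = 24.825 − 19.910 = 4.915
ΔΔCt = 4.915 − 1.565 = 3.350
Fold change = 2^(−3.350) = 0.0981

0.098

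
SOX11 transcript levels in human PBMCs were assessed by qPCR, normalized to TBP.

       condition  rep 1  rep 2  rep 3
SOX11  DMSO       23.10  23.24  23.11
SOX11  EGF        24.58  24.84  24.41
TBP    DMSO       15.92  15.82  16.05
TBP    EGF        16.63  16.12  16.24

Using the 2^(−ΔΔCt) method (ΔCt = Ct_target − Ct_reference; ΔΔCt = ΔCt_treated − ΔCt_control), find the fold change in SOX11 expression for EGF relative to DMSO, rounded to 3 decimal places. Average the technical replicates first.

Mean Ct: SOX11 DMSO 23.150; SOX11 EGF 24.610; TBP DMSO 15.930; TBP EGF 16.330
ΔCt(DMSO) = 23.150 − 15.930 = 7.220
ΔCt(EGF) = 24.610 − 16.330 = 8.280
ΔΔCt = 8.280 − 7.220 = 1.060
Fold change = 2^(−1.060) = 0.4796

0.480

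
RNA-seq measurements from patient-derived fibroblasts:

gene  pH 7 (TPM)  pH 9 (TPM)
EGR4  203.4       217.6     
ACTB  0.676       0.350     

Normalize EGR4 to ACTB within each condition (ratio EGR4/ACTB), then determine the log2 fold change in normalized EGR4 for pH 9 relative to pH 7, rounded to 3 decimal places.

EGR4/ACTB (pH 7) = 203.4 / 0.676 = 300.89
EGR4/ACTB (pH 9) = 217.6 / 0.350 = 621.71
Fold change = 621.71 / 300.89 = 2.0663
log2(2.0663) = 1.0470

1.047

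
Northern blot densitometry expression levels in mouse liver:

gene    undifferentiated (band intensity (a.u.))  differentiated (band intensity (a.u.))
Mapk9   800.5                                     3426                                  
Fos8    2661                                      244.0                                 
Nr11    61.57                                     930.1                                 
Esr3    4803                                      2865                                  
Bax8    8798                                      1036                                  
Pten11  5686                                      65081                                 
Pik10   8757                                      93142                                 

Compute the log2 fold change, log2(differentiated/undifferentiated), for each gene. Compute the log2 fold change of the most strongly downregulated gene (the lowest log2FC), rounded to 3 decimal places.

-3.447

log2(3426/800.5) = 2.098  (Mapk9)
log2(244.0/2661) = -3.447  (Fos8)
log2(930.1/61.57) = 3.917  (Nr11)
log2(2865/4803) = -0.745  (Esr3)
log2(1036/8798) = -3.086  (Bax8)
log2(65081/5686) = 3.517  (Pten11)
log2(93142/8757) = 3.411  (Pik10)
Fos8 is most strongly downregulated.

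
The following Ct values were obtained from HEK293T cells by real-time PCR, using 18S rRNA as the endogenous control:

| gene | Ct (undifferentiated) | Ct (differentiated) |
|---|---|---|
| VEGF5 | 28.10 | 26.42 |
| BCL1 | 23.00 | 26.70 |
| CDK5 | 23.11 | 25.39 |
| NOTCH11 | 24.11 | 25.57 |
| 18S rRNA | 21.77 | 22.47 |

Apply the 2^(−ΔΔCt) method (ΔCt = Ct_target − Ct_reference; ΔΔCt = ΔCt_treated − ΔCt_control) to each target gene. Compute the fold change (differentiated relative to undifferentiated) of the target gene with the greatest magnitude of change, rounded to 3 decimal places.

VEGF5: ΔΔCt = (26.42−22.47) − (28.10−21.77) = 3.95 − 6.33 = -2.38; fold change = 2^2.38 = 5.205
BCL1: ΔΔCt = (26.70−22.47) − (23.00−21.77) = 4.23 − 1.23 = 3.00; fold change = 2^-3.00 = 0.125
CDK5: ΔΔCt = (25.39−22.47) − (23.11−21.77) = 2.92 − 1.34 = 1.58; fold change = 2^-1.58 = 0.334
NOTCH11: ΔΔCt = (25.57−22.47) − (24.11−21.77) = 3.10 − 2.34 = 0.76; fold change = 2^-0.76 = 0.590
BCL1 has the largest |ΔΔCt| = 3.00.

0.125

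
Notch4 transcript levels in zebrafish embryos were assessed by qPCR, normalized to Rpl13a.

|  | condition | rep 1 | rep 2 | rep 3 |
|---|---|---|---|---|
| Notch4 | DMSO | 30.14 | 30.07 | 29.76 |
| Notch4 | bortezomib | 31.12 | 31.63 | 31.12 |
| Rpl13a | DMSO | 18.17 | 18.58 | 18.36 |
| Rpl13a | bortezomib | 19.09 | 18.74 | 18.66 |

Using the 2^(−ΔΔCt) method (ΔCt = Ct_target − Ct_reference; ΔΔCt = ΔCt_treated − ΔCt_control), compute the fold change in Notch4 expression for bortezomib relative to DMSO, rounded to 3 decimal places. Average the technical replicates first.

Mean Ct: Notch4 DMSO 29.990; Notch4 bortezomib 31.290; Rpl13a DMSO 18.370; Rpl13a bortezomib 18.830
ΔCt(DMSO) = 29.990 − 18.370 = 11.620
ΔCt(bortezomib) = 31.290 − 18.830 = 12.460
ΔΔCt = 12.460 − 11.620 = 0.840
Fold change = 2^(−0.840) = 0.5586

0.559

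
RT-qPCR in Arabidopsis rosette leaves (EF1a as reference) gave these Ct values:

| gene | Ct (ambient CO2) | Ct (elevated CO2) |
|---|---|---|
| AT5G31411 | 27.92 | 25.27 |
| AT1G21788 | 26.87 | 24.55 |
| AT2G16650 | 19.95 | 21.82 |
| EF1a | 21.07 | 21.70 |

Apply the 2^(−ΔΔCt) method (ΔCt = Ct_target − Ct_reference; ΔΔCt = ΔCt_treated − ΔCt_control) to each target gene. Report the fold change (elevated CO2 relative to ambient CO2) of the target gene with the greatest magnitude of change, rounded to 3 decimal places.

AT5G31411: ΔΔCt = (25.27−21.70) − (27.92−21.07) = 3.57 − 6.85 = -3.28; fold change = 2^3.28 = 9.714
AT1G21788: ΔΔCt = (24.55−21.70) − (26.87−21.07) = 2.85 − 5.80 = -2.95; fold change = 2^2.95 = 7.727
AT2G16650: ΔΔCt = (21.82−21.70) − (19.95−21.07) = 0.12 − (-1.12) = 1.24; fold change = 2^-1.24 = 0.423
AT5G31411 has the largest |ΔΔCt| = 3.28.

9.714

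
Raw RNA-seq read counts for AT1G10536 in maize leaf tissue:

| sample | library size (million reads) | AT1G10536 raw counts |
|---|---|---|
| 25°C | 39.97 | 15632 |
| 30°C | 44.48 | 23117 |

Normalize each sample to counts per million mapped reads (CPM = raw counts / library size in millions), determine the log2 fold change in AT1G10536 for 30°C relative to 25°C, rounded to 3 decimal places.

CPM(25°C) = 15632 / 39.97 = 391.0933
CPM(30°C) = 23117 / 44.48 = 519.7167
Fold change = 519.7167 / 391.0933 = 1.32888
log2(1.32888) = 0.4102

0.410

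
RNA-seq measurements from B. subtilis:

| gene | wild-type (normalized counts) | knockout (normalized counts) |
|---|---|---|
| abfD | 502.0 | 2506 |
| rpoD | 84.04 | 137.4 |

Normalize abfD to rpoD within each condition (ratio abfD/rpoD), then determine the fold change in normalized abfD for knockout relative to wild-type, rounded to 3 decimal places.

abfD/rpoD (wild-type) = 502.0 / 84.04 = 5.9733
abfD/rpoD (knockout) = 2506 / 137.4 = 18.239
Fold change = 18.239 / 5.9733 = 3.0534

3.053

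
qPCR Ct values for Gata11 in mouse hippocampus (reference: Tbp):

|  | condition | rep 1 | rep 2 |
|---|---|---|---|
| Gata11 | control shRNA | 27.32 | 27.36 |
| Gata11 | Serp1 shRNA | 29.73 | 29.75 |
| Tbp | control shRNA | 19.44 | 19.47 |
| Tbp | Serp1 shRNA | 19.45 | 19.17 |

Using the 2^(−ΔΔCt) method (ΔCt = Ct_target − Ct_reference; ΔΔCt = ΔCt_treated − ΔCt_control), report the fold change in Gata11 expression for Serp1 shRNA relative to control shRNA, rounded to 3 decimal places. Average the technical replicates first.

0.171

Mean Ct: Gata11 control shRNA 27.340; Gata11 Serp1 shRNA 29.740; Tbp control shRNA 19.455; Tbp Serp1 shRNA 19.310
ΔCt(control shRNA) = 27.340 − 19.455 = 7.885
ΔCt(Serp1 shRNA) = 29.740 − 19.310 = 10.430
ΔΔCt = 10.430 − 7.885 = 2.545
Fold change = 2^(−2.545) = 0.1713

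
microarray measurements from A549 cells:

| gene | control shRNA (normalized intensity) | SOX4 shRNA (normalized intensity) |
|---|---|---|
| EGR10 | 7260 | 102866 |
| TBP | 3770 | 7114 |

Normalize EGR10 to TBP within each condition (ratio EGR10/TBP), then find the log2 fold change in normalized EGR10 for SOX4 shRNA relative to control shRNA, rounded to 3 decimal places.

2.909

EGR10/TBP (control shRNA) = 7260 / 3770 = 1.9257
EGR10/TBP (SOX4 shRNA) = 102866 / 7114 = 14.46
Fold change = 14.46 / 1.9257 = 7.5087
log2(7.5087) = 2.9086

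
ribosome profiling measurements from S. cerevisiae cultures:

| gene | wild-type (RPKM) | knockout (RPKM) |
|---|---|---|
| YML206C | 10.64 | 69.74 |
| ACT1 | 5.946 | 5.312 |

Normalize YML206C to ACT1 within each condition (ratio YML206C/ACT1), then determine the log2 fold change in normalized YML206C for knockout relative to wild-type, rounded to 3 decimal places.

2.875

YML206C/ACT1 (wild-type) = 10.64 / 5.946 = 1.7894
YML206C/ACT1 (knockout) = 69.74 / 5.312 = 13.129
Fold change = 13.129 / 1.7894 = 7.3368
log2(7.3368) = 2.8752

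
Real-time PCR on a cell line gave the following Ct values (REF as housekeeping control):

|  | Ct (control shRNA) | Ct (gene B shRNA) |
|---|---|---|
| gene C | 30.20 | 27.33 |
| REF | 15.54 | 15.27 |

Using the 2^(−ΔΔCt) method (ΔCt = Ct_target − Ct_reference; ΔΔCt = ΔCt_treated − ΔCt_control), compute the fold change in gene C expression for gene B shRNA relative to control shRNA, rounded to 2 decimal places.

6.06

ΔCt(control shRNA) = 30.200 − 15.540 = 14.660
ΔCt(gene B shRNA) = 27.330 − 15.270 = 12.060
ΔΔCt = 12.060 − 14.660 = -2.600
Fold change = 2^(−(-2.600)) = 2^2.600 = 6.063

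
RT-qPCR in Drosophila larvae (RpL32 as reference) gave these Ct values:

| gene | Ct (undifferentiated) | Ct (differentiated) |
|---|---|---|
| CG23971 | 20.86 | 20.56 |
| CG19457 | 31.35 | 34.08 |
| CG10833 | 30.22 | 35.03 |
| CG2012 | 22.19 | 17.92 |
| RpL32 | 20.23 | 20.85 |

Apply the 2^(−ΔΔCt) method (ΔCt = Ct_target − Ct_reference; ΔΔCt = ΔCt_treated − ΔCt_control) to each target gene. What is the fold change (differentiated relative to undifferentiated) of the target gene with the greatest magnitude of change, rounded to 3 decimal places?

29.651

CG23971: ΔΔCt = (20.56−20.85) − (20.86−20.23) = -0.29 − 0.63 = -0.92; fold change = 2^0.92 = 1.892
CG19457: ΔΔCt = (34.08−20.85) − (31.35−20.23) = 13.23 − 11.12 = 2.11; fold change = 2^-2.11 = 0.232
CG10833: ΔΔCt = (35.03−20.85) − (30.22−20.23) = 14.18 − 9.99 = 4.19; fold change = 2^-4.19 = 0.055
CG2012: ΔΔCt = (17.92−20.85) − (22.19−20.23) = -2.93 − 1.96 = -4.89; fold change = 2^4.89 = 29.651
CG2012 has the largest |ΔΔCt| = 4.89.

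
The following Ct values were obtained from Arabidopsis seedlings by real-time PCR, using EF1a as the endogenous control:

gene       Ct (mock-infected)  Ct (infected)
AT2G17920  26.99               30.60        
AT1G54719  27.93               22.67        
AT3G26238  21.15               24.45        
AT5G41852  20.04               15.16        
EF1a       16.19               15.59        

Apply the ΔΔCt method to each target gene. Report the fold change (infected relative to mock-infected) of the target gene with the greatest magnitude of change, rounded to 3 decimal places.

25.281

AT2G17920: ΔΔCt = (30.60−15.59) − (26.99−16.19) = 15.01 − 10.80 = 4.21; fold change = 2^-4.21 = 0.054
AT1G54719: ΔΔCt = (22.67−15.59) − (27.93−16.19) = 7.08 − 11.74 = -4.66; fold change = 2^4.66 = 25.281
AT3G26238: ΔΔCt = (24.45−15.59) − (21.15−16.19) = 8.86 − 4.96 = 3.90; fold change = 2^-3.90 = 0.067
AT5G41852: ΔΔCt = (15.16−15.59) − (20.04−16.19) = -0.43 − 3.85 = -4.28; fold change = 2^4.28 = 19.427
AT1G54719 has the largest |ΔΔCt| = 4.66.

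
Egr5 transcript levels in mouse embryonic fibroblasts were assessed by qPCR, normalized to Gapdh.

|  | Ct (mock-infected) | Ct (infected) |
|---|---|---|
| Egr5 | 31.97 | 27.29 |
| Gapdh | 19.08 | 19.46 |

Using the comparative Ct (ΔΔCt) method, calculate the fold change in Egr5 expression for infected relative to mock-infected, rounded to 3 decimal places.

ΔCt(mock-infected) = 31.970 − 19.080 = 12.890
ΔCt(infected) = 27.290 − 19.460 = 7.830
ΔΔCt = 7.830 − 12.890 = -5.060
Fold change = 2^(−(-5.060)) = 2^5.060 = 33.3589

33.359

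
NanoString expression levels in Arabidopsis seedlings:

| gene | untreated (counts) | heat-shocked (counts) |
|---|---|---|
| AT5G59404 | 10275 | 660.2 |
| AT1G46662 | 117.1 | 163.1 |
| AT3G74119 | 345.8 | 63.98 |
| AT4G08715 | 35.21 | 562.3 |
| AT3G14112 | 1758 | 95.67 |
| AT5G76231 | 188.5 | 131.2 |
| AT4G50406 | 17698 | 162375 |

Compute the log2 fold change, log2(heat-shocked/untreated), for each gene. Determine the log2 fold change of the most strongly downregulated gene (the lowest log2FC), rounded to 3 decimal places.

log2(660.2/10275) = -3.960  (AT5G59404)
log2(163.1/117.1) = 0.478  (AT1G46662)
log2(63.98/345.8) = -2.434  (AT3G74119)
log2(562.3/35.21) = 3.997  (AT4G08715)
log2(95.67/1758) = -4.200  (AT3G14112)
log2(131.2/188.5) = -0.523  (AT5G76231)
log2(162375/17698) = 3.198  (AT4G50406)
AT3G14112 is most strongly downregulated.

-4.200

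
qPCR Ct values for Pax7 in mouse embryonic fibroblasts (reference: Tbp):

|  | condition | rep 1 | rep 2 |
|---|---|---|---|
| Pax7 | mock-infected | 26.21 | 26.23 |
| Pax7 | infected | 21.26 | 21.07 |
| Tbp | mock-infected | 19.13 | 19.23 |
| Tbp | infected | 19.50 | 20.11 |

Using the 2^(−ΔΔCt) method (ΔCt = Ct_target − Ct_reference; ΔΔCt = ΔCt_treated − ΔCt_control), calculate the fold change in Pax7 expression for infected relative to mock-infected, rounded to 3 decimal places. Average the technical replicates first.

51.268

Mean Ct: Pax7 mock-infected 26.220; Pax7 infected 21.165; Tbp mock-infected 19.180; Tbp infected 19.805
ΔCt(mock-infected) = 26.220 − 19.180 = 7.040
ΔCt(infected) = 21.165 − 19.805 = 1.360
ΔΔCt = 1.360 − 7.040 = -5.680
Fold change = 2^(−(-5.680)) = 2^5.680 = 51.2685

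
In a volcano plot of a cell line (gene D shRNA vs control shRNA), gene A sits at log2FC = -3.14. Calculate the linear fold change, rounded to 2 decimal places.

0.11

Fold change = 2^(-3.14) = 0.113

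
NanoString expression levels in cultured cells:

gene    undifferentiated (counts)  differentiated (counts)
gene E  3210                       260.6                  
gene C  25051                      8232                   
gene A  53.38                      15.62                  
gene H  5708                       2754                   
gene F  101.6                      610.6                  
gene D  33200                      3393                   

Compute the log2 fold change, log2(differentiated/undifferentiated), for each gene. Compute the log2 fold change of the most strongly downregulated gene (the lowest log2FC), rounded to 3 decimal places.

-3.623

log2(260.6/3210) = -3.623  (gene E)
log2(8232/25051) = -1.606  (gene C)
log2(15.62/53.38) = -1.773  (gene A)
log2(2754/5708) = -1.051  (gene H)
log2(610.6/101.6) = 2.587  (gene F)
log2(3393/33200) = -3.291  (gene D)
gene E is most strongly downregulated.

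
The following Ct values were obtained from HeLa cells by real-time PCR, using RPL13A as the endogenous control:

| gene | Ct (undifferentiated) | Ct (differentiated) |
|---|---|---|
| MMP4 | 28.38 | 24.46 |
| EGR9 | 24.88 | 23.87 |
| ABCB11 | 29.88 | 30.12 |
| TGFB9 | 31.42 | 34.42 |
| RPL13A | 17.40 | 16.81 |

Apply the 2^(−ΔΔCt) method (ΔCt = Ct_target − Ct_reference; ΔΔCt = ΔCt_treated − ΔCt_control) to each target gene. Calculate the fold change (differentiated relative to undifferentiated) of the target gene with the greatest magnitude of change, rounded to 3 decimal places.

MMP4: ΔΔCt = (24.46−16.81) − (28.38−17.40) = 7.65 − 10.98 = -3.33; fold change = 2^3.33 = 10.056
EGR9: ΔΔCt = (23.87−16.81) − (24.88−17.40) = 7.06 − 7.48 = -0.42; fold change = 2^0.42 = 1.338
ABCB11: ΔΔCt = (30.12−16.81) − (29.88−17.40) = 13.31 − 12.48 = 0.83; fold change = 2^-0.83 = 0.563
TGFB9: ΔΔCt = (34.42−16.81) − (31.42−17.40) = 17.61 − 14.02 = 3.59; fold change = 2^-3.59 = 0.083
TGFB9 has the largest |ΔΔCt| = 3.59.

0.083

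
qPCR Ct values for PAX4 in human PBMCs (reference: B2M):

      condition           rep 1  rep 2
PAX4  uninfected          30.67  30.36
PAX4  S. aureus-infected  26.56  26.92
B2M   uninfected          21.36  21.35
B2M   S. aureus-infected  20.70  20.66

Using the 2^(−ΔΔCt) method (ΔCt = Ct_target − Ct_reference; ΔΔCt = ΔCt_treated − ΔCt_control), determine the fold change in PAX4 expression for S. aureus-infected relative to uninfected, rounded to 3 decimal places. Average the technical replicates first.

Mean Ct: PAX4 uninfected 30.515; PAX4 S. aureus-infected 26.740; B2M uninfected 21.355; B2M S. aureus-infected 20.680
ΔCt(uninfected) = 30.515 − 21.355 = 9.160
ΔCt(S. aureus-infected) = 26.740 − 20.680 = 6.060
ΔΔCt = 6.060 − 9.160 = -3.100
Fold change = 2^(−(-3.100)) = 2^3.100 = 8.5742

8.574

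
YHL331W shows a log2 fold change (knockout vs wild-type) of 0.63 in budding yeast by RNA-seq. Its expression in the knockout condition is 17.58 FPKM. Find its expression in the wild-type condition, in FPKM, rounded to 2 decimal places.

11.36

Fold change = 2^(0.63) = 1.5476
wild-type expression = 17.58 / 1.5476 = 11.36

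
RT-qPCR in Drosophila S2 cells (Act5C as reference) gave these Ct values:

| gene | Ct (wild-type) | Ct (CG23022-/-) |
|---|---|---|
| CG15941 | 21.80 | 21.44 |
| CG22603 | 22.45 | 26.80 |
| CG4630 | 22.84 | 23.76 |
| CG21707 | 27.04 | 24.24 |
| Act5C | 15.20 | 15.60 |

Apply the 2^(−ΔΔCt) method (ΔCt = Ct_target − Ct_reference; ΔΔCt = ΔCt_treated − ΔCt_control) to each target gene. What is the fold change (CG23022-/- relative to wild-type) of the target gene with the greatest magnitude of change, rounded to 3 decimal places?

0.065

CG15941: ΔΔCt = (21.44−15.60) − (21.80−15.20) = 5.84 − 6.60 = -0.76; fold change = 2^0.76 = 1.693
CG22603: ΔΔCt = (26.80−15.60) − (22.45−15.20) = 11.20 − 7.25 = 3.95; fold change = 2^-3.95 = 0.065
CG4630: ΔΔCt = (23.76−15.60) − (22.84−15.20) = 8.16 − 7.64 = 0.52; fold change = 2^-0.52 = 0.697
CG21707: ΔΔCt = (24.24−15.60) − (27.04−15.20) = 8.64 − 11.84 = -3.20; fold change = 2^3.20 = 9.190
CG22603 has the largest |ΔΔCt| = 3.95.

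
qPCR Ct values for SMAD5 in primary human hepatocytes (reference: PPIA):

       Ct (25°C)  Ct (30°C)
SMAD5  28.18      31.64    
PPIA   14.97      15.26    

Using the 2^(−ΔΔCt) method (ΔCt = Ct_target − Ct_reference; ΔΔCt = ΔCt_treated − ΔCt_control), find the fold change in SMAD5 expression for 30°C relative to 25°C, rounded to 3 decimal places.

ΔCt(25°C) = 28.180 − 14.970 = 13.210
ΔCt(30°C) = 31.640 − 15.260 = 16.380
ΔΔCt = 16.380 − 13.210 = 3.170
Fold change = 2^(−3.170) = 0.1111

0.111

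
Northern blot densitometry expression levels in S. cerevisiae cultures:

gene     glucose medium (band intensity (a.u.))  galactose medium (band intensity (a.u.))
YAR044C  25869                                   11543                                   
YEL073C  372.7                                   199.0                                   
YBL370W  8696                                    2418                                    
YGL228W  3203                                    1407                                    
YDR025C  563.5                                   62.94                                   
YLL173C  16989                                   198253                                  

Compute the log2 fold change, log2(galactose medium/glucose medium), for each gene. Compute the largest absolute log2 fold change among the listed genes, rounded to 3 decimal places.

log2(11543/25869) = -1.164  (YAR044C)
log2(199.0/372.7) = -0.905  (YEL073C)
log2(2418/8696) = -1.847  (YBL370W)
log2(1407/3203) = -1.187  (YGL228W)
log2(62.94/563.5) = -3.162  (YDR025C)
log2(198253/16989) = 3.545  (YLL173C)
The largest magnitude belongs to YLL173C.

3.545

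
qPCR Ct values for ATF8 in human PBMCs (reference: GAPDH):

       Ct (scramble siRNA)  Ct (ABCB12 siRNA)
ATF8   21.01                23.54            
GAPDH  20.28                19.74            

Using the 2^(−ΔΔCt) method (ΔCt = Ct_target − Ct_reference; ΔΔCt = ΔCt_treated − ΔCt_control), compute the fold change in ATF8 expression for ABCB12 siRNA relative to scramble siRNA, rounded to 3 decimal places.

ΔCt(scramble siRNA) = 21.010 − 20.280 = 0.730
ΔCt(ABCB12 siRNA) = 23.540 − 19.740 = 3.800
ΔΔCt = 3.800 − 0.730 = 3.070
Fold change = 2^(−3.070) = 0.1191

0.119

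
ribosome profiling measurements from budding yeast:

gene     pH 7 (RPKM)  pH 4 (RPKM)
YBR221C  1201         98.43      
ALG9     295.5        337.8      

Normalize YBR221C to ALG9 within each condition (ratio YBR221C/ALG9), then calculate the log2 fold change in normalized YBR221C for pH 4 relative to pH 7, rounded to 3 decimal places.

YBR221C/ALG9 (pH 7) = 1201 / 295.5 = 4.0643
YBR221C/ALG9 (pH 4) = 98.43 / 337.8 = 0.29139
Fold change = 0.29139 / 4.0643 = 0.0717
log2(0.0717) = -3.8020

-3.802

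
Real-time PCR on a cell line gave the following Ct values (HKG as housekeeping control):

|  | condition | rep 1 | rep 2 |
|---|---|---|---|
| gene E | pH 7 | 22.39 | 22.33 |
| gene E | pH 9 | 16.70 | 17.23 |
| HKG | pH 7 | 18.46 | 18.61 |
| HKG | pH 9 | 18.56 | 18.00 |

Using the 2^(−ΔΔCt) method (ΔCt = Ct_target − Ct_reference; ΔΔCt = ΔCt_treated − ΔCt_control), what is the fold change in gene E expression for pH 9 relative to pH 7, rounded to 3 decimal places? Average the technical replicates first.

Mean Ct: gene E pH 7 22.360; gene E pH 9 16.965; HKG pH 7 18.535; HKG pH 9 18.280
ΔCt(pH 7) = 22.360 − 18.535 = 3.825
ΔCt(pH 9) = 16.965 − 18.280 = -1.315
ΔΔCt = -1.315 − 3.825 = -5.140
Fold change = 2^(−(-5.140)) = 2^5.140 = 35.2610

35.261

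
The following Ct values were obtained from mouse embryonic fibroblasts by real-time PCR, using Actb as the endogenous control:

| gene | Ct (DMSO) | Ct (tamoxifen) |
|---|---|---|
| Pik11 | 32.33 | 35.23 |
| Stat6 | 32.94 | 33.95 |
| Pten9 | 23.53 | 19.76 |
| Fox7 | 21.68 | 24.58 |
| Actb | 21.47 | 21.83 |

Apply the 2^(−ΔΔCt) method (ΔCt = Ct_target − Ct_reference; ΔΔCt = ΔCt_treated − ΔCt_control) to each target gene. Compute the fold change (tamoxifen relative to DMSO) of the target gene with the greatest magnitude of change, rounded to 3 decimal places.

Pik11: ΔΔCt = (35.23−21.83) − (32.33−21.47) = 13.40 − 10.86 = 2.54; fold change = 2^-2.54 = 0.172
Stat6: ΔΔCt = (33.95−21.83) − (32.94−21.47) = 12.12 − 11.47 = 0.65; fold change = 2^-0.65 = 0.637
Pten9: ΔΔCt = (19.76−21.83) − (23.53−21.47) = -2.07 − 2.06 = -4.13; fold change = 2^4.13 = 17.509
Fox7: ΔΔCt = (24.58−21.83) − (21.68−21.47) = 2.75 − 0.21 = 2.54; fold change = 2^-2.54 = 0.172
Pten9 has the largest |ΔΔCt| = 4.13.

17.509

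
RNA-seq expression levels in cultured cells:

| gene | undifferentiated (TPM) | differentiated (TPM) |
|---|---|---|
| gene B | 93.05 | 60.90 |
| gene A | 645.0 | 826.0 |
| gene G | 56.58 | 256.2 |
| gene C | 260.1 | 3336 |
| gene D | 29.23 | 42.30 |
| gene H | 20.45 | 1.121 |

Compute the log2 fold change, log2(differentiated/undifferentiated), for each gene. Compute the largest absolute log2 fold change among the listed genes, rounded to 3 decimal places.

4.189

log2(60.90/93.05) = -0.612  (gene B)
log2(826.0/645.0) = 0.357  (gene A)
log2(256.2/56.58) = 2.179  (gene G)
log2(3336/260.1) = 3.681  (gene C)
log2(42.30/29.23) = 0.533  (gene D)
log2(1.121/20.45) = -4.189  (gene H)
The largest magnitude belongs to gene H.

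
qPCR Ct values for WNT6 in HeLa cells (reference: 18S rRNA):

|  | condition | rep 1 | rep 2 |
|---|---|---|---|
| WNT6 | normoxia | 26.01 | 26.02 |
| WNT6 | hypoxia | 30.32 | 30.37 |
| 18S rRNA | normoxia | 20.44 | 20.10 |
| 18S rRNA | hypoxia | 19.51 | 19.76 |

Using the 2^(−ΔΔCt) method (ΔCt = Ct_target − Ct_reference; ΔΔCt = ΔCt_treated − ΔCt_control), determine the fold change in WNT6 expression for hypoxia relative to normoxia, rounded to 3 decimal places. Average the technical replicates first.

Mean Ct: WNT6 normoxia 26.015; WNT6 hypoxia 30.345; 18S rRNA normoxia 20.270; 18S rRNA hypoxia 19.635
ΔCt(normoxia) = 26.015 − 20.270 = 5.745
ΔCt(hypoxia) = 30.345 − 19.635 = 10.710
ΔΔCt = 10.710 − 5.745 = 4.965
Fold change = 2^(−4.965) = 0.0320

0.032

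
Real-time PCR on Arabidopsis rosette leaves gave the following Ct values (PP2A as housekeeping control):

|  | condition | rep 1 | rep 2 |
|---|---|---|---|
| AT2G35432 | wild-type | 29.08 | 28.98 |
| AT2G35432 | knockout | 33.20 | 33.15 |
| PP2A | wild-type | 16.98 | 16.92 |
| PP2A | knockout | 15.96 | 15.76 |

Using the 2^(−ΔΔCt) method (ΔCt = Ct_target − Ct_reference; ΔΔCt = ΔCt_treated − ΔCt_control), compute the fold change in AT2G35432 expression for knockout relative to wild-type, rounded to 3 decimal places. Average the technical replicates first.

Mean Ct: AT2G35432 wild-type 29.030; AT2G35432 knockout 33.175; PP2A wild-type 16.950; PP2A knockout 15.860
ΔCt(wild-type) = 29.030 − 16.950 = 12.080
ΔCt(knockout) = 33.175 − 15.860 = 17.315
ΔΔCt = 17.315 − 12.080 = 5.235
Fold change = 2^(−5.235) = 0.0266

0.027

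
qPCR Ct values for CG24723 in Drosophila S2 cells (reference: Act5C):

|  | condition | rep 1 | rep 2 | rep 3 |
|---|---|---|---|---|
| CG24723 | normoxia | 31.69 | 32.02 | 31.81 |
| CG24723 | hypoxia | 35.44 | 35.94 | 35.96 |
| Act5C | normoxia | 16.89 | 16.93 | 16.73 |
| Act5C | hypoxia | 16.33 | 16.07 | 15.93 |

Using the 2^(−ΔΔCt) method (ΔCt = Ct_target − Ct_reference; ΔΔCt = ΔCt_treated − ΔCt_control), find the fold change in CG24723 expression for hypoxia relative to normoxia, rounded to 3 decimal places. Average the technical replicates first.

0.039

Mean Ct: CG24723 normoxia 31.840; CG24723 hypoxia 35.780; Act5C normoxia 16.850; Act5C hypoxia 16.110
ΔCt(normoxia) = 31.840 − 16.850 = 14.990
ΔCt(hypoxia) = 35.780 − 16.110 = 19.670
ΔΔCt = 19.670 − 14.990 = 4.680
Fold change = 2^(−4.680) = 0.0390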